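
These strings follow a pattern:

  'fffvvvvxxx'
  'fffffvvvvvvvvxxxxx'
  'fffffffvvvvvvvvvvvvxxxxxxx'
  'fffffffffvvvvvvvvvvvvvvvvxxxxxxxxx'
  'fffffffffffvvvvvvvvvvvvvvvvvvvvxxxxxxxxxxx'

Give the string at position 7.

fffffffffffffffvvvvvvvvvvvvvvvvvvvvvvvvvvvvxxxxxxxxxxxxxxx

The n-th term is 2n+1 f's then 4n v's then 2n+1 x's (n = 1, 2, …).
At n = 7 the blocks have lengths 15, 28, 15.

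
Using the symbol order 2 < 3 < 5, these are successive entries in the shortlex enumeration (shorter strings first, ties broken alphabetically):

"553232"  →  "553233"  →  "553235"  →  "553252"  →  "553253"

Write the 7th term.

Continuing the enumeration 2 steps past 553253: 553253 → 553255 → (answer).

553322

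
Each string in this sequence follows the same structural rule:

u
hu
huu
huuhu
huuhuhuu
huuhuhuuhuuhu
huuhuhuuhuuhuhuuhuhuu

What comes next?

huuhuhuuhuuhuhuuhuhuuhuuhuhuuhuuhu

Each term (from the third on) is the previous term followed by the one before it: term 3 = hu·u = huu.
Continuing: huuhuhuuhuuhuhuuhuhuu · huuhuhuuhuuhu gives term 8.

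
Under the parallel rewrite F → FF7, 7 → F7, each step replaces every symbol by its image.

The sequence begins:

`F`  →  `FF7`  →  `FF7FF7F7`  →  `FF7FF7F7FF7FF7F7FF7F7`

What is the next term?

φ(FF7FF7F7FF7FF7F7FF7F7) expands symbol-by-symbol to FF7 FF7 F7 FF7 FF7 F7 FF7 F7 FF7 FF7 F7 FF7 FF7 F7 FF7 F7 FF7 FF7 F7 FF7 F7; joining the 21 pieces gives the next term.

FF7FF7F7FF7FF7F7FF7F7FF7FF7F7FF7FF7F7FF7F7FF7FF7F7FF7F7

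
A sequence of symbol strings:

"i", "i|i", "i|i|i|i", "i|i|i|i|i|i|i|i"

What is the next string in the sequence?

i|i|i|i|i|i|i|i|i|i|i|i|i|i|i|i

Each string is two copies of the previous one joined by '|'.
One more doubling of i|i|i|i|i|i|i|i gives the answer.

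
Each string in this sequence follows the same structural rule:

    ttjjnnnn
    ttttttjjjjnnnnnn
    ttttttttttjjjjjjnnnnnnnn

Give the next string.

ttttttttttttttjjjjjjjjnnnnnnnnnn

Each string has the form t^{4n-2} j^{2n} n^{2n+2} (n = 1, 2, …).
For the next term, n = 4, so the run lengths are 14, 8, 10.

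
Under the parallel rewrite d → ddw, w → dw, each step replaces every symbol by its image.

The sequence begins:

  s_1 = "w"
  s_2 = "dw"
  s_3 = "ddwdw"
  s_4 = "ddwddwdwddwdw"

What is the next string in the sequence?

Rewriting the 13 symbols of ddwddwdwddwdw one by one yields ddw ddw dw ddw ddw dw ddw dw ddw ddw dw ddw dw; concatenated:

ddwddwdwddwddwdwddwdwddwddwdwddwdw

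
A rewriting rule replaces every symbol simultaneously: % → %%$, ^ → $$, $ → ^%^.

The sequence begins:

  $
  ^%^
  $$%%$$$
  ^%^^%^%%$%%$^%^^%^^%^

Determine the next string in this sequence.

Rewriting the 21 symbols of ^%^^%^%%$%%$^%^^%^^%^ one by one yields $$ %%$ $$ $$ %%$ $$ %%$ %%$ ^%^ %%$ %%$ ^%^ $$ %%$ $$ $$ %%$ $$ $$ %%$ $$; concatenated:

$$%%$$$$$%%$$$%%$%%$^%^%%$%%$^%^$$%%$$$$$%%$$$$$%%$$$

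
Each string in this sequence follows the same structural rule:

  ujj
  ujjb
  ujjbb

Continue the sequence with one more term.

Each term is the previous one with b appended.
Applying this once more to ujjbb:

ujjbbb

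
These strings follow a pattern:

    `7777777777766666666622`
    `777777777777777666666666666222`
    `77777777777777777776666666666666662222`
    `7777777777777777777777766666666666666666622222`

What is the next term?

777777777777777777777777777666666666666666666666222222

Term n consists of 4n+3 7's, followed by 3n+3 6's, followed by n 2's, where the shown terms are n = 2, 3, 4, 5.
For the next term, n = 6, so the run lengths are 27, 21, 6.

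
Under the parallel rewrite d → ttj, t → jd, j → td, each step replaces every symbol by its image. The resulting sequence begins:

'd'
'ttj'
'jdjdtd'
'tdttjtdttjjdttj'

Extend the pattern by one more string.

jdttjjdjdtdjdttjjdjdtdtdttjjdjdtd

Replace each of the 15 characters of tdttjtdttjjdttj in place — jd ttj jd jd td jd ttj jd jd td td ttj jd jd td — and concatenate.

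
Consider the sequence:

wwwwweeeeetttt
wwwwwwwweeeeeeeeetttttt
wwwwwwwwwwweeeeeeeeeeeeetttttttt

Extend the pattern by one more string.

Term n consists of 3n+2 w's, followed by 4n+1 e's, followed by 2n+2 t's (n = 1, 2, …).
For the next term, n = 4, so the run lengths are 14, 17, 10.

wwwwwwwwwwwwwweeeeeeeeeeeeeeeeetttttttttt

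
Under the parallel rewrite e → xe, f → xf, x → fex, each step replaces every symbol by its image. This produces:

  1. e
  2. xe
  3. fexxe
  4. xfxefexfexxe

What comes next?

fexxffexxexfxefexxfxefexfexxe

Rewriting each symbol of xfxefexfexxe: x→fex, f→xf, x→fex, e→xe, f→xf, e→xe, x→fex, f→xf, e→xe, x→fex, x→fex, e→xe, which concatenates to fex xf fex xe xf xe fex xf xe fex fex xe.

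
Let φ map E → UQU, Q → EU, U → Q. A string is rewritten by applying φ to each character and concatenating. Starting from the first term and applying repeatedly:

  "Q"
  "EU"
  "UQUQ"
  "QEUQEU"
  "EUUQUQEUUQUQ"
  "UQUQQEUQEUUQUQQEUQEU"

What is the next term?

Rewriting the 20 symbols of UQUQQEUQEUUQUQQEUQEU one by one yields Q EU Q EU EU UQU Q EU UQU Q Q EU Q EU EU UQU Q EU UQU Q; concatenated:

QEUQEUEUUQUQEUUQUQQEUQEUEUUQUQEUUQUQ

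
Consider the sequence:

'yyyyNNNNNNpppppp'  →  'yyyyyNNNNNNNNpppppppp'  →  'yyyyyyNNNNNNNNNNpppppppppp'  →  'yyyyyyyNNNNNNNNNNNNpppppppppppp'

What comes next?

The n-th term is n+1 y's then 2n N's then 2n p's, where the shown terms are n = 3, 4, 5, 6.
At n = 7 the blocks have lengths 8, 14, 14.

yyyyyyyyNNNNNNNNNNNNNNpppppppppppppp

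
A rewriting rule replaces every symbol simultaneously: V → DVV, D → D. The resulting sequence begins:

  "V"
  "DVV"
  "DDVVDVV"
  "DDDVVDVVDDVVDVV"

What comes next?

Rewriting the 15 symbols of DDDVVDVVDDVVDVV one by one yields D D D DVV DVV D DVV DVV D D DVV DVV D DVV DVV; concatenated:

DDDDVVDVVDDVVDVVDDDVVDVVDDVVDVV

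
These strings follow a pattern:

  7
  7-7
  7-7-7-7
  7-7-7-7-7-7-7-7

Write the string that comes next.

s(k+1) = s(k)·-·s(k) — each term doubles the last with '-' between the halves.
So the next term is two copies of 7-7-7-7-7-7-7-7 with '-' between the halves.

7-7-7-7-7-7-7-7-7-7-7-7-7-7-7-7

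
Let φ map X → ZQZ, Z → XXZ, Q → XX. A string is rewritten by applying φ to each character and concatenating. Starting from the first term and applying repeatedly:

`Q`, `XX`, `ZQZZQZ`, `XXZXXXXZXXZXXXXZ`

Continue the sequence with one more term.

Rewriting the 16 symbols of XXZXXXXZXXZXXXXZ one by one yields ZQZ ZQZ XXZ ZQZ ZQZ ZQZ ZQZ XXZ ZQZ ZQZ XXZ ZQZ ZQZ ZQZ ZQZ XXZ; concatenated:

ZQZZQZXXZZQZZQZZQZZQZXXZZQZZQZXXZZQZZQZZQZZQZXXZ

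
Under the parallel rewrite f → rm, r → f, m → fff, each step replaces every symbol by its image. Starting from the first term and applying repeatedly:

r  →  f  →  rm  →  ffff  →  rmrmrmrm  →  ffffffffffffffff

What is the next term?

Rewriting the 16 symbols of ffffffffffffffff one by one yields rm rm rm rm rm rm rm rm rm rm rm rm rm rm rm rm; concatenated:

rmrmrmrmrmrmrmrmrmrmrmrmrmrmrmrm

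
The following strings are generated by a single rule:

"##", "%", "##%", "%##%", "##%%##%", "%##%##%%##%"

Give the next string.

##%%##%%##%##%%##%

From term 3 onward, concatenate the second-to-last term with the last: ##·% = ##%, %·##% = %##%, …
Continuing: ##%%##% · %##%##%%##% gives term 7.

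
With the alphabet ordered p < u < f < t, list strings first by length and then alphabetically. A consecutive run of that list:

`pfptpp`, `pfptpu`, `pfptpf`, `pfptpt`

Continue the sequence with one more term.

Find the rightmost character of pfptpt below t, bump it to the next letter, and reset everything to its right to p.

pfptup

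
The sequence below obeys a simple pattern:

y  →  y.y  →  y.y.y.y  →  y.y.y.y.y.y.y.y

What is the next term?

Each string is two copies of the previous one joined by '.'.
So the next term is two copies of y.y.y.y.y.y.y.y with '.' between the halves.

y.y.y.y.y.y.y.y.y.y.y.y.y.y.y.y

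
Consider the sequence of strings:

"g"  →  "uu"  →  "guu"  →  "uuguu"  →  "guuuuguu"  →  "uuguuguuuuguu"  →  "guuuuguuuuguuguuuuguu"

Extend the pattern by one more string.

uuguuguuuuguuguuuuguuuuguuguuuuguu

This is a Fibonacci-style word recurrence s(k) = s(k−2)·s(k−1): e.g. g·uu = guu.
Continuing: uuguuguuuuguu · guuuuguuuuguuguuuuguu gives term 8.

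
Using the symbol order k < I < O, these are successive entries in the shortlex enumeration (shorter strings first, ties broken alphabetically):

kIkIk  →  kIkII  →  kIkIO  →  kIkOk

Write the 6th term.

kIkOO

Stepping forward 2 times from kIkOk: kIkOk → kIkOI, then the target.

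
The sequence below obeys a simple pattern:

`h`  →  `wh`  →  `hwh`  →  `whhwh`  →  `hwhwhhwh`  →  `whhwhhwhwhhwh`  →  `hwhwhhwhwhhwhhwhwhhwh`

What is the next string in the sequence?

whhwhhwhwhhwhhwhwhhwhwhhwhhwhwhhwh

Each term (from the third on) is the two preceding terms concatenated in order: term 3 = h·wh = hwh.
The next term joins whhwhhwhwhhwh and hwhwhhwhwhhwhhwhwhhwh.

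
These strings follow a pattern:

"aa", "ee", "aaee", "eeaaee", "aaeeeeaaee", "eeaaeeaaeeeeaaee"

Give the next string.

aaeeeeaaeeeeaaeeaaeeeeaaee

From term 3 onward, concatenate the second-to-last term with the last: aa·ee = aaee, ee·aaee = eeaaee, …
The next term joins aaeeeeaaee and eeaaeeaaeeeeaaee.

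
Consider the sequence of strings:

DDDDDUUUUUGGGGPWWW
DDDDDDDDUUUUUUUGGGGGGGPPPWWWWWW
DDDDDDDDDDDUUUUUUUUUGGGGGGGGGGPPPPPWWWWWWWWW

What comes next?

The n-th term is 3n+2 D's then 2n+3 U's then 3n+1 G's then 2n-1 P's then 3n W's (n = 1, 2, …).
Setting n = 4 gives 14, 11, 13, 7, 12 characters in each block.

DDDDDDDDDDDDDDUUUUUUUUUUUGGGGGGGGGGGGGPPPPPPPWWWWWWWWWWWW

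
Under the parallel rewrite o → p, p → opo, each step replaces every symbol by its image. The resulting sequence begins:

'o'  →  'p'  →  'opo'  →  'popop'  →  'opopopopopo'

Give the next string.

popopopopopopopopopop

Rewriting each symbol of opopopopopo: o→p, p→opo, o→p, p→opo, o→p, p→opo, o→p, p→opo, o→p, p→opo, o→p, which concatenates to p opo p opo p opo p opo p opo p.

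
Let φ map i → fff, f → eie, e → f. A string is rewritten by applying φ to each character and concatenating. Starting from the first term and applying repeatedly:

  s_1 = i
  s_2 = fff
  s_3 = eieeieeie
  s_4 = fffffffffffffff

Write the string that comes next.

Replace each of the 15 characters of fffffffffffffff in place — eie eie eie eie eie eie eie eie eie eie eie eie eie eie eie — and concatenate.

eieeieeieeieeieeieeieeieeieeieeieeieeieeieeie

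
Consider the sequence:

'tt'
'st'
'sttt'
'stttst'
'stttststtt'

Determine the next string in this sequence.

stttststttstttst

This is a Fibonacci-style word recurrence s(k) = s(k−1)·s(k−2): e.g. st·tt = sttt.
Continuing: stttststtt · stttst gives term 6.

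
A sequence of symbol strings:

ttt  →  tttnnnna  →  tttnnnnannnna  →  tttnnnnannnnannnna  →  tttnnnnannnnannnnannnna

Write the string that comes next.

tttnnnnannnnannnnannnnannnna

Every step adds nnnna to the end: s(k+1) = s(k)·nnnna.
So the next term is tttnnnnannnnannnnannnna·nnnna.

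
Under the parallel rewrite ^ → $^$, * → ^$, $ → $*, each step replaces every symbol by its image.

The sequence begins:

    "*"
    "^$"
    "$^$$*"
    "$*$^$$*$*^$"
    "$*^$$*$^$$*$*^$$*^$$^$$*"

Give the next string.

Rewriting the 24 symbols of $*^$$*$^$$*$*^$$*^$$^$$* one by one yields $* ^$ $^$ $* $* ^$ $* $^$ $* $* ^$ $* ^$ $^$ $* $* ^$ $^$ $* $* $^$ $* $* ^$; concatenated:

$*^$$^$$*$*^$$*$^$$*$*^$$*^$$^$$*$*^$$^$$*$*$^$$*$*^$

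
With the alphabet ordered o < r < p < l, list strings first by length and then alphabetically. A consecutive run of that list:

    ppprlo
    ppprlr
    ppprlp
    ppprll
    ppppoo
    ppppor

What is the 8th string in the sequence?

Stepping forward 2 times from ppppor: ppppor → ppppop, then the target.

ppppol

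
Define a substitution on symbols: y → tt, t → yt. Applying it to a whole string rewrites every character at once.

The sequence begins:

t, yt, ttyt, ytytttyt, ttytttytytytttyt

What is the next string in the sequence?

ytytttytytytttytttytttytytytttyt

Replace each of the 16 characters of ttytttytytytttyt in place — yt yt tt yt yt yt tt yt tt yt tt yt yt yt tt yt — and concatenate.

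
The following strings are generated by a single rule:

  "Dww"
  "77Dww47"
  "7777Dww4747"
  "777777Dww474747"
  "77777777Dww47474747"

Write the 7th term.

Every step adds 77 to the front and 47 to the end of the previous string.
From 77777777Dww47474747, 2 further steps: 77777777Dww47474747 → 7777777777Dww4747474747 → (answer).

777777777777Dww474747474747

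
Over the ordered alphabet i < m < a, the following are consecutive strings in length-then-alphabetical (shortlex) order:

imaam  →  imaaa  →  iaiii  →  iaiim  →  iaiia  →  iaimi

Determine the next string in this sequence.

iaimm

Find the rightmost character of iaimi below a, bump it to the next letter, and reset everything to its right to i.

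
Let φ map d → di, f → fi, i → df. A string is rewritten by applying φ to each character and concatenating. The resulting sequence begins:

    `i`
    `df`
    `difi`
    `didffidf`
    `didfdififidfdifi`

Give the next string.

didfdifididffidffidfdifididffidf

φ(didfdififidfdifi) expands symbol-by-symbol to di df di fi di df fi df fi df di fi di df fi df; joining the 16 pieces gives the next term.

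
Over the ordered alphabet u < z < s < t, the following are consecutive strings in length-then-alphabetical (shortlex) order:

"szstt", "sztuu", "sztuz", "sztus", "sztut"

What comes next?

Find the rightmost character of sztut below t, bump it to the next letter, and reset everything to its right to u.

sztzu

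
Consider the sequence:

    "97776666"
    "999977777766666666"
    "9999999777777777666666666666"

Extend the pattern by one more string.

99999999997777777777776666666666666666

Each string has the form 9^{3n-2} 7^{3n} 6^{4n} (n = 1, 2, …).
Setting n = 4 gives 10, 12, 16 characters in each block.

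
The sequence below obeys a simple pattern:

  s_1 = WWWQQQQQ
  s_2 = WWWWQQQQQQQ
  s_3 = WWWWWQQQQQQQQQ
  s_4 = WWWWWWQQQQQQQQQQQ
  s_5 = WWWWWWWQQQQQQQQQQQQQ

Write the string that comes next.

WWWWWWWWQQQQQQQQQQQQQQQ

Reading off run lengths: W runs 3, 4, 5, 6, 7; Q runs 5, 7, 9, 11, 13 — each is linear in n, where the shown terms are n = 2, 3, 4, 5, 6.
At n = 7 the blocks have lengths 8, 15.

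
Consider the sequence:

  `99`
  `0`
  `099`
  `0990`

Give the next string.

0990099

From term 3 onward, concatenate the last term with the second-to-last: 0·99 = 099, 099·0 = 0990, …
Continuing: 0990 · 099 gives term 5.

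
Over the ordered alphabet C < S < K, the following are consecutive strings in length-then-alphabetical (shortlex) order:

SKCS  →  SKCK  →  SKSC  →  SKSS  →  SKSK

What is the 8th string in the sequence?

SKKK

Continuing the enumeration 3 steps past SKSK: SKSK → SKKC → SKKS → (answer).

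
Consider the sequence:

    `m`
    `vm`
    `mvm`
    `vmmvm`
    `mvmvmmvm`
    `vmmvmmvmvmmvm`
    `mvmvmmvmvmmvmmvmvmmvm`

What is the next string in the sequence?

vmmvmmvmvmmvmmvmvmmvmvmmvmmvmvmmvm

Each term (from the third on) is the two preceding terms concatenated in order: term 3 = m·vm = mvm.
Continuing: vmmvmmvmvmmvm · mvmvmmvmvmmvmmvmvmmvm gives term 8.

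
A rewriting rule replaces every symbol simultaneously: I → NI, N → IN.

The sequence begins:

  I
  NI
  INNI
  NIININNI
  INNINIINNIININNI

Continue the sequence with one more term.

NIININNIINNINIININNINIINNIININNI

Replace each of the 16 characters of INNINIINNIININNI in place — NI IN IN NI IN NI NI IN IN NI NI IN NI IN IN NI — and concatenate.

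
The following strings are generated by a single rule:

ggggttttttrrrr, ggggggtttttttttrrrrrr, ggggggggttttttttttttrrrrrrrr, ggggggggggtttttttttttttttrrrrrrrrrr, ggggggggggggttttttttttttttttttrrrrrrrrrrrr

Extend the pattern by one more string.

ggggggggggggggtttttttttttttttttttttrrrrrrrrrrrrrr

Reading off run lengths: g runs 4, 6, 8, 10, 12; t runs 6, 9, 12, 15, 18; r runs 4, 6, 8, 10, 12 — each is linear in n (n = 1, 2, …).
Setting n = 6 gives 14, 21, 14 characters in each block.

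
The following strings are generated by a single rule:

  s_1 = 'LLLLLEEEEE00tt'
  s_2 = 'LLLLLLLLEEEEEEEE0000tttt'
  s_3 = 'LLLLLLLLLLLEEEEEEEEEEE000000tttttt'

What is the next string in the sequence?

LLLLLLLLLLLLLLEEEEEEEEEEEEEE00000000tttttttt

Term n consists of 3n+2 L's, followed by 3n+2 E's, followed by 2n 0's, followed by 2n t's (n = 1, 2, …).
Setting n = 4 gives 14, 14, 8, 8 characters in each block.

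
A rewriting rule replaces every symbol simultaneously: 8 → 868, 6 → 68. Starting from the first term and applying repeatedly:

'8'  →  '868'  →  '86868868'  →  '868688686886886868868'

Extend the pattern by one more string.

8686886868868868688686886886868868868688686886886868868

Replace each of the 21 characters of 868688686886886868868 in place — 868 68 868 68 868 868 68 868 68 868 868 68 868 868 68 868 68 868 868 68 868 — and concatenate.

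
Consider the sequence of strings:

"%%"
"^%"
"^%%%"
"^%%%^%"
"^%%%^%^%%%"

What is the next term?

^%%%^%^%%%^%%%^%

From term 3 onward, concatenate the last term with the second-to-last: ^%·%% = ^%%%, ^%%%·^% = ^%%%^%, …
So term 6 is ^%%%^%^%%%·^%%%^%.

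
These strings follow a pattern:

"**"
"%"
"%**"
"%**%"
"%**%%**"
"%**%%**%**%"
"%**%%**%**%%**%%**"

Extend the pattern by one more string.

This is a Fibonacci-style word recurrence s(k) = s(k−1)·s(k−2): e.g. %·** = %**.
Continuing: %**%%**%**%%**%%** · %**%%**%**% gives term 8.

%**%%**%**%%**%%**%**%%**%**%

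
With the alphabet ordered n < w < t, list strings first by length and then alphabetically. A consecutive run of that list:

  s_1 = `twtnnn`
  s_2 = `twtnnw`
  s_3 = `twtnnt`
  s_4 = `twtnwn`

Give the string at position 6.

Advancing 2 positions from twtnwn through twtnwn → twtnww reaches term 6.

twtnwt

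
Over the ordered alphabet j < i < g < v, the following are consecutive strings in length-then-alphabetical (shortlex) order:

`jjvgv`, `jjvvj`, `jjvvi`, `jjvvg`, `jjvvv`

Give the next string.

jijjj

Find the rightmost character of jjvvv below v, bump it to the next letter, and reset everything to its right to j.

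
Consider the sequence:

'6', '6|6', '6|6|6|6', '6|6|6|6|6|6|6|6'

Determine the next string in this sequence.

s(k+1) = s(k)·|·s(k) — each term doubles the last with '|' between the halves.
So the next term is two copies of 6|6|6|6|6|6|6|6 with '|' between the halves.

6|6|6|6|6|6|6|6|6|6|6|6|6|6|6|6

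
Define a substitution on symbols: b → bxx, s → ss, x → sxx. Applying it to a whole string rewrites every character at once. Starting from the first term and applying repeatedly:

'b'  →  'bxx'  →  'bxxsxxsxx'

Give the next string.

bxxsxxsxxsssxxsxxsssxxsxx

Rewriting each symbol of bxxsxxsxx: b→bxx, x→sxx, x→sxx, s→ss, x→sxx, x→sxx, s→ss, x→sxx, x→sxx, which concatenates to bxx sxx sxx ss sxx sxx ss sxx sxx.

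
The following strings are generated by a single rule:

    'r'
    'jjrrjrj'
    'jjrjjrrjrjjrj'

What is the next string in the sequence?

Every step adds jjr to the front and jrj to the end of the previous string.
So the next term is jjr·jjrjjrrjrjjrj·jrj.

jjrjjrjjrrjrjjrjjrj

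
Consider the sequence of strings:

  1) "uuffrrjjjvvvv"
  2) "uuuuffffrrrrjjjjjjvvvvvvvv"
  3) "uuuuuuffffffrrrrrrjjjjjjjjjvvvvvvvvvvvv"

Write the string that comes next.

uuuuuuuuffffffffrrrrrrrrjjjjjjjjjjjjvvvvvvvvvvvvvvvv

Reading off run lengths: u runs 2, 4, 6; f runs 2, 4, 6; r runs 2, 4, 6; j runs 3, 6, 9; v runs 4, 8, 12 — each is linear in n (n = 1, 2, …).
For the next term, n = 4, so the run lengths are 8, 8, 8, 12, 16.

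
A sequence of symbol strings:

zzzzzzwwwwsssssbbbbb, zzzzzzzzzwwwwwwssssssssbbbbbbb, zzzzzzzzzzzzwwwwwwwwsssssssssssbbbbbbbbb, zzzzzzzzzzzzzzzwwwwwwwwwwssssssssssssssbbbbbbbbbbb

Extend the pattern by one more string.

zzzzzzzzzzzzzzzzzzwwwwwwwwwwwwsssssssssssssssssbbbbbbbbbbbbb

Each string has the form z^{3n} w^{2n} s^{3n-1} b^{2n+1}, where the shown terms are n = 2, 3, 4, 5.
For the next term, n = 6, so the run lengths are 18, 12, 17, 13.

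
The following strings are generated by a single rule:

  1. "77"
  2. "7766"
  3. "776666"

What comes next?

The strings grow by a fixed suffix 66 each time.
One more step from 776666 gives the answer.

77666666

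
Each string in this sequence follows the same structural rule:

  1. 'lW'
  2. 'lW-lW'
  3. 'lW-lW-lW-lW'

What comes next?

Every step duplicates the string with '-' between the halves.
Doubling lW-lW-lW-lW with '-' between the halves:

lW-lW-lW-lW-lW-lW-lW-lW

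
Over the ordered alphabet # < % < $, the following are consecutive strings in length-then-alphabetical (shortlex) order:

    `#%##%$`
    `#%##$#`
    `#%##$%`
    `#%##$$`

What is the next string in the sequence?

#%#%##

Find the rightmost character of #%##$$ below $, bump it to the next letter, and reset everything to its right to #.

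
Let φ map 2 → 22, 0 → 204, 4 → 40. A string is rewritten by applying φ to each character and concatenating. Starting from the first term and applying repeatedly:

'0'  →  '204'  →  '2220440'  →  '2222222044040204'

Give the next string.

222222222222222044040204402042220440

Applying the rule to each of the 16 symbols of 2222222044040204 gives the pieces 22 22 22 22 22 22 22 204 40 40 204 40 204 22 204 40, which concatenate to the answer.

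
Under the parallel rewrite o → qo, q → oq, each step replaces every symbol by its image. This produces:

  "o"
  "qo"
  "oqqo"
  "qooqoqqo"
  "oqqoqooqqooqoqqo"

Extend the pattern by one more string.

qooqoqqooqqoqooqoqqoqooqqooqoqqo

φ(oqqoqooqqooqoqqo) expands symbol-by-symbol to qo oq oq qo oq qo qo oq oq qo qo oq qo oq oq qo; joining the 16 pieces gives the next term.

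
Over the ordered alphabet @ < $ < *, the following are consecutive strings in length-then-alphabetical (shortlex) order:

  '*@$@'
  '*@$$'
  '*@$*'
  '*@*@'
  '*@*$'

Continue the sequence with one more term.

Find the rightmost character of *@*$ below *, bump it to the next letter, and reset everything to its right to @.

*@**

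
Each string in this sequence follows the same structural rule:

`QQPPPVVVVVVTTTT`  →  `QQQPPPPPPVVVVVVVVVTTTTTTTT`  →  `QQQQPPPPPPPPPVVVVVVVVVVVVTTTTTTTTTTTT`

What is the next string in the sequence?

Each string has the form Q^{n+1} P^{3n} V^{3n+3} T^{4n} (n = 1, 2, …).
At n = 4 the blocks have lengths 5, 12, 15, 16.

QQQQQPPPPPPPPPPPPVVVVVVVVVVVVVVVTTTTTTTTTTTTTTTT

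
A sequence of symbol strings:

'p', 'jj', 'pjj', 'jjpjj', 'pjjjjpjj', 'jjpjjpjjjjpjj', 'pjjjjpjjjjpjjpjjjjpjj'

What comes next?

jjpjjpjjjjpjjpjjjjpjjjjpjjpjjjjpjj

From term 3 onward, concatenate the second-to-last term with the last: p·jj = pjj, jj·pjj = jjpjj, …
Continuing: jjpjjpjjjjpjj · pjjjjpjjjjpjjpjjjjpjj gives term 8.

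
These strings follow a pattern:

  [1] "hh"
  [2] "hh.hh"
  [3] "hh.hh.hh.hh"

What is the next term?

hh.hh.hh.hh.hh.hh.hh.hh

Each string is two copies of the previous one joined by '.'.
So the next term is two copies of hh.hh.hh.hh with '.' between the halves.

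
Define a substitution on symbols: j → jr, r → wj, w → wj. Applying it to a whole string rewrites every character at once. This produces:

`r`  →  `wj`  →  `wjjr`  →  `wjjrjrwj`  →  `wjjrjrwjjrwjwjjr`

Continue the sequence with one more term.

Applying the rule to each of the 16 symbols of wjjrjrwjjrwjwjjr gives the pieces wj jr jr wj jr wj wj jr jr wj wj jr wj jr jr wj, which concatenate to the answer.

wjjrjrwjjrwjwjjrjrwjwjjrwjjrjrwj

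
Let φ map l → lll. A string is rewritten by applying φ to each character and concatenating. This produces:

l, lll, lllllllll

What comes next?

Rewriting each symbol of lllllllll: l→lll, l→lll, l→lll, l→lll, l→lll, l→lll, l→lll, l→lll, l→lll, which concatenates to lll lll lll lll lll lll lll lll lll.

lllllllllllllllllllllllllll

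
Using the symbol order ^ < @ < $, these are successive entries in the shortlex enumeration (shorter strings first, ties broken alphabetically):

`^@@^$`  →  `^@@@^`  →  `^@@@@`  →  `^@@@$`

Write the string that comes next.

^@@$^

The successor of ^@@@$ increments the rightmost position that isn't already $ and resets every position after it to ^.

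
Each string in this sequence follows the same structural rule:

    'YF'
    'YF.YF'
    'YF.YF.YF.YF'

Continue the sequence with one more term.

Every step duplicates the string with '.' between the halves.
So the next term is two copies of YF.YF.YF.YF with '.' between the halves.

YF.YF.YF.YF.YF.YF.YF.YF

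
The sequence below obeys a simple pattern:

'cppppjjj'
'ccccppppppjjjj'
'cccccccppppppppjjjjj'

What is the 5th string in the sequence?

The n-th term is 3n-2 c's then 2n+2 p's then n+2 j's (n = 1, 2, …).
Setting n = 5 gives 13, 12, 7 characters in each block.

cccccccccccccppppppppppppjjjjjjj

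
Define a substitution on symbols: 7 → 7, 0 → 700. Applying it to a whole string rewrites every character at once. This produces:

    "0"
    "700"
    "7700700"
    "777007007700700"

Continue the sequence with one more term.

φ(777007007700700) expands symbol-by-symbol to 7 7 7 700 700 7 700 700 7 7 700 700 7 700 700; joining the 15 pieces gives the next term.

7777007007700700777007007700700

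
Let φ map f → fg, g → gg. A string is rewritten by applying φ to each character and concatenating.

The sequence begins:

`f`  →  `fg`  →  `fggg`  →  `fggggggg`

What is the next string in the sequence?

Expanding fggggggg: f→fg, g→gg, g→gg, g→gg, g→gg, g→gg, g→gg, g→gg. Concatenated: fg gg gg gg gg gg gg gg.

fggggggggggggggg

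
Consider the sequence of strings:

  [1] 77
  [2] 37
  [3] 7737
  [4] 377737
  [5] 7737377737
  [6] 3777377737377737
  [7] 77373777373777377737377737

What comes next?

Each term (from the third on) is the two preceding terms concatenated in order: term 3 = 77·37 = 7737.
The next term joins 3777377737377737 and 77373777373777377737377737.

377737773737773777373777373777377737377737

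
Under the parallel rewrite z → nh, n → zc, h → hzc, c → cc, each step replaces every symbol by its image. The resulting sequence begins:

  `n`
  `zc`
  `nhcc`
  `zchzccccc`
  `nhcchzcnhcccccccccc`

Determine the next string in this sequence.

zchzccccchzcnhcczchzccccccccccccccccccccc

φ(nhcchzcnhcccccccccc) expands symbol-by-symbol to zc hzc cc cc hzc nh cc zc hzc cc cc cc cc cc cc cc cc cc cc; joining the 19 pieces gives the next term.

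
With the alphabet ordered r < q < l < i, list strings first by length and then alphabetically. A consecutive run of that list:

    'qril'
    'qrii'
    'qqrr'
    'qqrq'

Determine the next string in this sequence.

Find the rightmost character of qqrq below i, bump it to the next letter, and reset everything to its right to r.

qqrl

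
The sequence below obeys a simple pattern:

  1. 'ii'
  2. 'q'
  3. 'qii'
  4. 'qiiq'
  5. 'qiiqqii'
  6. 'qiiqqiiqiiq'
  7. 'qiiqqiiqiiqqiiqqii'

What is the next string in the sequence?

Each term (from the third on) is the previous term followed by the one before it: term 3 = q·ii = qii.
So term 8 is qiiqqiiqiiqqiiqqii·qiiqqiiqiiq.

qiiqqiiqiiqqiiqqiiqiiqqiiqiiq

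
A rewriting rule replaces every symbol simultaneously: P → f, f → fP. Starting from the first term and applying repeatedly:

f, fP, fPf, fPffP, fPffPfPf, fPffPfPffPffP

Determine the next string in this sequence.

Rewriting the 13 symbols of fPffPfPffPffP one by one yields fP f fP fP f fP f fP fP f fP fP f; concatenated:

fPffPfPffPffPfPffPfPf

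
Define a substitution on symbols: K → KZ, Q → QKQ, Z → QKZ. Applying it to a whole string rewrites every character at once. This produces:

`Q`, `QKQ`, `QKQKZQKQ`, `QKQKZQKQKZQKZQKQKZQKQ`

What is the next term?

QKQKZQKQKZQKZQKQKZQKQKZQKZQKQKZQKZQKQKZQKQKZQKZQKQKZQKQ

Applying the rule to each of the 21 symbols of QKQKZQKQKZQKZQKQKZQKQ gives the pieces QKQ KZ QKQ KZ QKZ QKQ KZ QKQ KZ QKZ QKQ KZ QKZ QKQ KZ QKQ KZ QKZ QKQ KZ QKQ, which concatenate to the answer.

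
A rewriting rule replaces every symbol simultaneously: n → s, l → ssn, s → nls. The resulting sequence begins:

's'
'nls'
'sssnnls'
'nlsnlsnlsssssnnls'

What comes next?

Replace each of the 17 characters of nlsnlsnlsssssnnls in place — s ssn nls s ssn nls s ssn nls nls nls nls nls s s ssn nls — and concatenate.

sssnnlssssnnlssssnnlsnlsnlsnlsnlsssssnnls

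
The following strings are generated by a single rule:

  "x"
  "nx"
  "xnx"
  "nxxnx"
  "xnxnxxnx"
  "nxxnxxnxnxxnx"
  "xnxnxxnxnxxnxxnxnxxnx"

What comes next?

nxxnxxnxnxxnxxnxnxxnxnxxnxxnxnxxnx

From term 3 onward, concatenate the second-to-last term with the last: x·nx = xnx, nx·xnx = nxxnx, …
So term 8 is nxxnxxnxnxxnx·xnxnxxnxnxxnxxnxnxxnx.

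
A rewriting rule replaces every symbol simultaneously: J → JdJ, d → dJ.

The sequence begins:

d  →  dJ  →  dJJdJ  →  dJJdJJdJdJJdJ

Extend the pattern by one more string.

Replace each of the 13 characters of dJJdJJdJdJJdJ in place — dJ JdJ JdJ dJ JdJ JdJ dJ JdJ dJ JdJ JdJ dJ JdJ — and concatenate.

dJJdJJdJdJJdJJdJdJJdJdJJdJJdJdJJdJ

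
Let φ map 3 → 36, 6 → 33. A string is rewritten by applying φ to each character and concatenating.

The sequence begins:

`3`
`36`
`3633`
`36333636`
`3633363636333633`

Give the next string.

φ(3633363636333633) expands symbol-by-symbol to 36 33 36 36 36 33 36 33 36 33 36 36 36 33 36 36; joining the 16 pieces gives the next term.

36333636363336333633363636333636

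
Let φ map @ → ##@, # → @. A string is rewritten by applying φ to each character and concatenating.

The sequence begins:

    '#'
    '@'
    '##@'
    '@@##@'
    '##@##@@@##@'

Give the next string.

Apply φ to ##@##@@@##@ symbol by symbol: #→@, #→@, @→##@, #→@, #→@, @→##@, @→##@, @→##@, #→@, #→@, @→##@; joined: @ @ ##@ @ @ ##@ ##@ ##@ @ @ ##@.

@@##@@@##@##@##@@@##@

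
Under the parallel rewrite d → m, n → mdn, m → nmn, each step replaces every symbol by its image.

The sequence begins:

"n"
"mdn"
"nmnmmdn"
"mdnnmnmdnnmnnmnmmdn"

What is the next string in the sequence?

Rewriting the 19 symbols of mdnnmnmdnnmnnmnmmdn one by one yields nmn m mdn mdn nmn mdn nmn m mdn mdn nmn mdn mdn nmn mdn nmn nmn m mdn; concatenated:

nmnmmdnmdnnmnmdnnmnmmdnmdnnmnmdnmdnnmnmdnnmnnmnmmdn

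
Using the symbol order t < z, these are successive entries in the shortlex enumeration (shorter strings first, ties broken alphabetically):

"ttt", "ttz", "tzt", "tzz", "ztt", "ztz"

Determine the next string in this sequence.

The successor of ztz increments the rightmost position that isn't already z and resets every position after it to t.

zzt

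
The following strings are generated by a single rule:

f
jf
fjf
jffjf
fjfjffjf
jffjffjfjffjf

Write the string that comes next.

fjfjffjfjffjffjfjffjf

From term 3 onward, concatenate the second-to-last term with the last: f·jf = fjf, jf·fjf = jffjf, …
Continuing: fjfjffjf · jffjffjfjffjf gives term 7.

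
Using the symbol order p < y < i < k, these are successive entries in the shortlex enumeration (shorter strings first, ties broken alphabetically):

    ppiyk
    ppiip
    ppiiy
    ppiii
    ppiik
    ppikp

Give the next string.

ppiky

The successor of ppikp increments the rightmost position that isn't already k and resets every position after it to p.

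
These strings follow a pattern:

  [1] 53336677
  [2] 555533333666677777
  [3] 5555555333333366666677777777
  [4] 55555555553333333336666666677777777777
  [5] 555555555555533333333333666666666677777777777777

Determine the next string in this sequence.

5555555555555555333333333333366666666666677777777777777777

Reading off run lengths: 5 runs 1, 4, 7, 10, 13; 3 runs 3, 5, 7, 9, 11; 6 runs 2, 4, 6, 8, 10; 7 runs 2, 5, 8, 11, 14 — each is linear in n (n = 1, 2, …).
For the next term, n = 6, so the run lengths are 16, 13, 12, 17.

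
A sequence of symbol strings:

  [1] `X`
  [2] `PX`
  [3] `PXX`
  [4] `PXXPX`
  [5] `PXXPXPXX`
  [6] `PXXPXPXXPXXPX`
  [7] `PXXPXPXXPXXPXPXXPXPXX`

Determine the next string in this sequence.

From term 3 onward, concatenate the last term with the second-to-last: PX·X = PXX, PXX·PX = PXXPX, …
Continuing: PXXPXPXXPXXPXPXXPXPXX · PXXPXPXXPXXPX gives term 8.

PXXPXPXXPXXPXPXXPXPXXPXXPXPXXPXXPX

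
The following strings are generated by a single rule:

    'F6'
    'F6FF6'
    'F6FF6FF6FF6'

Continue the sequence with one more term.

Every step duplicates the string with 'F' between the halves.
Doubling F6FF6FF6FF6 with 'F' between the halves:

F6FF6FF6FF6FF6FF6FF6FF6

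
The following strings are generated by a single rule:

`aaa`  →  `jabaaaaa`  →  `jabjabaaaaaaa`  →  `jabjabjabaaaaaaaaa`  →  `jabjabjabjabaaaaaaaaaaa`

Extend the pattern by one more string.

jabjabjabjabjabaaaaaaaaaaaaa

s(k+1) = jab·s(k)·aa, so each term gains jab as a prefix and aa as a suffix.
One more step from jabjabjabjabaaaaaaaaaaa gives the answer.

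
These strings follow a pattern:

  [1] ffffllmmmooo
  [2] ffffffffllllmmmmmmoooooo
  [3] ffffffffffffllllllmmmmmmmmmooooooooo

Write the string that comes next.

The n-th term is 4n f's then 2n l's then 3n m's then 3n o's (n = 1, 2, …).
Setting n = 4 gives 16, 8, 12, 12 characters in each block.

ffffffffffffffffllllllllmmmmmmmmmmmmoooooooooooo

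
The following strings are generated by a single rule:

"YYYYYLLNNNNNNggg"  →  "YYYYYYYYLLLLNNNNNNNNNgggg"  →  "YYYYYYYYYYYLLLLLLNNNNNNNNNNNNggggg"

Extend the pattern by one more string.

YYYYYYYYYYYYYYLLLLLLLLNNNNNNNNNNNNNNNgggggg

Each string has the form Y^{3n-1} L^{2n-2} N^{3n} g^{n+1}, where the shown terms are n = 2, 3, 4.
Setting n = 5 gives 14, 8, 15, 6 characters in each block.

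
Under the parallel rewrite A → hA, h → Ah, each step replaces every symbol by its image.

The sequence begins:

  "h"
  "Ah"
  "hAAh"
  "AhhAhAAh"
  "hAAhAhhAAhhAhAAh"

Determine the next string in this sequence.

Replace each of the 16 characters of hAAhAhhAAhhAhAAh in place — Ah hA hA Ah hA Ah Ah hA hA Ah Ah hA Ah hA hA Ah — and concatenate.

AhhAhAAhhAAhAhhAhAAhAhhAAhhAhAAh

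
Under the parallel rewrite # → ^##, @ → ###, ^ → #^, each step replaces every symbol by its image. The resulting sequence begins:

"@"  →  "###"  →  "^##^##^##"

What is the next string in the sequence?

Expanding ^##^##^##: ^→#^, #→^##, #→^##, ^→#^, #→^##, #→^##, ^→#^, #→^##, #→^##. Concatenated: #^ ^## ^## #^ ^## ^## #^ ^## ^##.

#^^##^###^^##^###^^##^##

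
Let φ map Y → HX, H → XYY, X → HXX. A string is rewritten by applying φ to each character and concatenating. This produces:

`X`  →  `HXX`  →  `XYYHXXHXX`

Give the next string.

Apply φ to XYYHXXHXX symbol by symbol: X→HXX, Y→HX, Y→HX, H→XYY, X→HXX, X→HXX, H→XYY, X→HXX, X→HXX; joined: HXX HX HX XYY HXX HXX XYY HXX HXX.

HXXHXHXXYYHXXHXXXYYHXXHXX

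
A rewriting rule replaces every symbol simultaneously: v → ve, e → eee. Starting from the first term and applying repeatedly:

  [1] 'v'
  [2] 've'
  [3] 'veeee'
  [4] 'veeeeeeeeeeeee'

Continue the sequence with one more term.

Applying the rule to each of the 14 symbols of veeeeeeeeeeeee gives the pieces ve eee eee eee eee eee eee eee eee eee eee eee eee eee, which concatenate to the answer.

veeeeeeeeeeeeeeeeeeeeeeeeeeeeeeeeeeeeeeee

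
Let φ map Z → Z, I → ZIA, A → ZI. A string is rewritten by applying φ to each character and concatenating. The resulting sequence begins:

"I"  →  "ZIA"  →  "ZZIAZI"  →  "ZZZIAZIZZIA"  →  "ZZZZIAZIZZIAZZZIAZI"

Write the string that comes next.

ZZZZZIAZIZZIAZZZIAZIZZZZIAZIZZIA

Applying the rule to each of the 19 symbols of ZZZZIAZIZZIAZZZIAZI gives the pieces Z Z Z Z ZIA ZI Z ZIA Z Z ZIA ZI Z Z Z ZIA ZI Z ZIA, which concatenate to the answer.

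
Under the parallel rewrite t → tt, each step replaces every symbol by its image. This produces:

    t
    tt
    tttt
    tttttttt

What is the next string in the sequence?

tttttttttttttttt

Apply φ to tttttttt symbol by symbol: t→tt, t→tt, t→tt, t→tt, t→tt, t→tt, t→tt, t→tt; joined: tt tt tt tt tt tt tt tt.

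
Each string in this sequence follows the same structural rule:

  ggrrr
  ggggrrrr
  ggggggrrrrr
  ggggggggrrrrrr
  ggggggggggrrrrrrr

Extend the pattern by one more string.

ggggggggggggrrrrrrrr

Term n consists of 2n g's, followed by n+2 r's (n = 1, 2, …).
For the next term, n = 6, so the run lengths are 12, 8.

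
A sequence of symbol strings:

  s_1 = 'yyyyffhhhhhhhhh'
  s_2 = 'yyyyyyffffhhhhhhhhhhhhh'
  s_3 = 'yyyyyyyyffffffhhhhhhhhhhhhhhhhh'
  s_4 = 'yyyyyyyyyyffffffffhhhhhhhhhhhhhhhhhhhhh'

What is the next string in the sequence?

yyyyyyyyyyyyffffffffffhhhhhhhhhhhhhhhhhhhhhhhhh

Term n consists of 2n y's, followed by 2n-2 f's, followed by 4n+1 h's, where the shown terms are n = 2, 3, 4, 5.
Setting n = 6 gives 12, 10, 25 characters in each block.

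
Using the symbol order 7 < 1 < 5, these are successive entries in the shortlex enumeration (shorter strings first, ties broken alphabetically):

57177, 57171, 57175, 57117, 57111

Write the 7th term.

Stepping forward 2 times from 57111: 57111 → 57115, then the target.

57157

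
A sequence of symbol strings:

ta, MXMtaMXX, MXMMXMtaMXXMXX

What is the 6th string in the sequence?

Each term wraps the previous one in MXM on the left and MXX on the right.
From MXMMXMtaMXXMXX, 3 further steps: MXMMXMtaMXXMXX → MXMMXMMXMtaMXXMXXMXX → MXMMXMMXMMXMtaMXXMXXMXXMXX → (answer).

MXMMXMMXMMXMMXMtaMXXMXXMXXMXXMXX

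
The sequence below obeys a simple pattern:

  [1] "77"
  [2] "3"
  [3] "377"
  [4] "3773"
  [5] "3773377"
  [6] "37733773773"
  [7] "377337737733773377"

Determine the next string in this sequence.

37733773773377337737733773773

Each term (from the third on) is the previous term followed by the one before it: term 3 = 3·77 = 377.
So term 8 is 377337737733773377·37733773773.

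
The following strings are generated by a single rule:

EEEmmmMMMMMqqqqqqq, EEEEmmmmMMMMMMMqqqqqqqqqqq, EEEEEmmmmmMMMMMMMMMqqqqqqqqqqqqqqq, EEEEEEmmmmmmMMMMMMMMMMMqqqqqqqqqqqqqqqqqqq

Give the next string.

EEEEEEEmmmmmmmMMMMMMMMMMMMMqqqqqqqqqqqqqqqqqqqqqqq

Each string has the form E^{n+1} m^{n+1} M^{2n+1} q^{4n-1}, where the shown terms are n = 2, 3, 4, 5.
Setting n = 6 gives 7, 7, 13, 23 characters in each block.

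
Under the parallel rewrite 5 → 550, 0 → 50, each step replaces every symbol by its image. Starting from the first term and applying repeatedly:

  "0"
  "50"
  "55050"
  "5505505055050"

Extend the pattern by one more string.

5505505055055050550505505505055050

Replace each of the 13 characters of 5505505055050 in place — 550 550 50 550 550 50 550 50 550 550 50 550 50 — and concatenate.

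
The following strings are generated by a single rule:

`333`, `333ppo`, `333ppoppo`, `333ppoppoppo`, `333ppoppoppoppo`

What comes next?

The strings grow by a fixed suffix ppo each time.
Applying this once more to 333ppoppoppoppo:

333ppoppoppoppoppo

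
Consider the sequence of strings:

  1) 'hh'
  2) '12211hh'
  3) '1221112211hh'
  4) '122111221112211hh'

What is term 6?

1221112211122111221112211hh

The strings grow by a fixed prefix 12211 each time.
From 122111221112211hh, 2 further steps: 122111221112211hh → 12211122111221112211hh → (answer).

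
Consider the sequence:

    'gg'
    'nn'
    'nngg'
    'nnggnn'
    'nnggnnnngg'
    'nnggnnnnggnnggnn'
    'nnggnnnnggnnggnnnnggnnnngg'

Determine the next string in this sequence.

From term 3 onward, concatenate the last term with the second-to-last: nn·gg = nngg, nngg·nn = nnggnn, …
So term 8 is nnggnnnnggnnggnnnnggnnnngg·nnggnnnnggnnggnn.

nnggnnnnggnnggnnnnggnnnnggnnggnnnnggnnggnn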